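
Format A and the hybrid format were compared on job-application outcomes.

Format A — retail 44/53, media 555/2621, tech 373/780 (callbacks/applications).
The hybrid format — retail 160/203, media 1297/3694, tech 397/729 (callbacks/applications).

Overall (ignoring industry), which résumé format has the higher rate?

the hybrid format

Retail: Format A 44/53 = 83.0%, the hybrid format 160/203 = 78.8% → Format A
Media: Format A 555/2621 = 21.2%, the hybrid format 1297/3694 = 35.1% → the hybrid format
Tech: Format A 373/780 = 47.8%, the hybrid format 397/729 = 54.5% → the hybrid format
Overall: Format A 972/3454 = 28.1%, the hybrid format 1854/4626 = 40.1% → the hybrid format
(Neither sweeps every industry group, but the hybrid format has the higher pooled rate.)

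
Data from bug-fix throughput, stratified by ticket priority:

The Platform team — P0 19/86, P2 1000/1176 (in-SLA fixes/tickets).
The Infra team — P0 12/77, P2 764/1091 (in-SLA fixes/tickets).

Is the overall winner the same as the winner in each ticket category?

Yes

P0: the Platform team 19/86 = 22.1%, the Infra team 12/77 = 15.6% → the Platform team
P2: the Platform team 1000/1176 = 85.0%, the Infra team 764/1091 = 70.0% → the Platform team
Overall: the Platform team 1019/1262 = 80.7%, the Infra team 776/1168 = 66.4% → the Platform team
The Platform team wins overall and in every ticket group — no reversal.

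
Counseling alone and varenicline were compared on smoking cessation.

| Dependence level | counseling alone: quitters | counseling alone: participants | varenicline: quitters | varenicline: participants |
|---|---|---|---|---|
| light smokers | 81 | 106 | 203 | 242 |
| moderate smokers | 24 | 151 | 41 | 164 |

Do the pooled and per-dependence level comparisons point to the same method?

Yes

Light smokers: counseling alone 81/106 = 76.4%, varenicline 203/242 = 83.9% → varenicline
Moderate smokers: counseling alone 24/151 = 15.9%, varenicline 41/164 = 25.0% → varenicline
Overall: counseling alone 105/257 = 40.9%, varenicline 244/406 = 60.1% → varenicline
Varenicline wins overall and in every dependence group — no reversal.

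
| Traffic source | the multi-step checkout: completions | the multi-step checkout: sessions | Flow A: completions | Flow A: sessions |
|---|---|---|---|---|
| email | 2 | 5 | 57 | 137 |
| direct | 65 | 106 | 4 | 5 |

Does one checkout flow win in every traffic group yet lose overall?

Email: the multi-step checkout 2/5 = 40.0%, Flow A 57/137 = 41.6% → Flow A
Direct: the multi-step checkout 65/106 = 61.3%, Flow A 4/5 = 80.0% → Flow A
Overall: the multi-step checkout 67/111 = 60.4%, Flow A 61/142 = 43.0% → the multi-step checkout
Flow A wins each traffic group but the multi-step checkout wins overall — the comparison reverses. Flow A's sessions skew toward email, which has a lower base rate.

Yes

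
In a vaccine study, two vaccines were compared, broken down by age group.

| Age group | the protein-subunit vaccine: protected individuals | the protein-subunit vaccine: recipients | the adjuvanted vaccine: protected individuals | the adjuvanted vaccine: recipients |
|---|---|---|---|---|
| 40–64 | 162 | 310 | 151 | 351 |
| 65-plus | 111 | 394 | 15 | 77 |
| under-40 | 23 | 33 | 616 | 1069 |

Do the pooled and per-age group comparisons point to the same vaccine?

40–64: the protein-subunit vaccine 162/310 = 52.3%, the adjuvanted vaccine 151/351 = 43.0% → the protein-subunit vaccine
65-plus: the protein-subunit vaccine 111/394 = 28.2%, the adjuvanted vaccine 15/77 = 19.5% → the protein-subunit vaccine
Under-40: the protein-subunit vaccine 23/33 = 69.7%, the adjuvanted vaccine 616/1069 = 57.6% → the protein-subunit vaccine
Overall: the protein-subunit vaccine 296/737 = 40.2%, the adjuvanted vaccine 782/1497 = 52.2% → the adjuvanted vaccine
The protein-subunit vaccine wins each age group but the adjuvanted vaccine wins overall — the comparison reverses. The protein-subunit vaccine's recipients skew toward 65-plus, which has a lower base rate.

No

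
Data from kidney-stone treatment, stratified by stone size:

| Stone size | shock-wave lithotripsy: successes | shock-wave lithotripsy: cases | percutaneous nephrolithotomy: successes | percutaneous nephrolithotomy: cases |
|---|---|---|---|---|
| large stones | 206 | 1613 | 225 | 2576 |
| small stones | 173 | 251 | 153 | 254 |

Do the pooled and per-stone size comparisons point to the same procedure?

Yes

Large stones: shock-wave lithotripsy 206/1613 = 12.8%, percutaneous nephrolithotomy 225/2576 = 8.7% → shock-wave lithotripsy
Small stones: shock-wave lithotripsy 173/251 = 68.9%, percutaneous nephrolithotomy 153/254 = 60.2% → shock-wave lithotripsy
Overall: shock-wave lithotripsy 379/1864 = 20.3%, percutaneous nephrolithotomy 378/2830 = 13.4% → shock-wave lithotripsy
Shock-wave lithotripsy wins overall and in every stone group — no reversal.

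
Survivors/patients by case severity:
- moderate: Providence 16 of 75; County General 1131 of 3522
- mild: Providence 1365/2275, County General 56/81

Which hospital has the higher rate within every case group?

County General

Moderate: Providence 16/75 = 21.3%, County General 1131/3522 = 32.1% → County General
Mild: Providence 1365/2275 = 60.0%, County General 56/81 = 69.1% → County General
County General has the higher rate in both groups.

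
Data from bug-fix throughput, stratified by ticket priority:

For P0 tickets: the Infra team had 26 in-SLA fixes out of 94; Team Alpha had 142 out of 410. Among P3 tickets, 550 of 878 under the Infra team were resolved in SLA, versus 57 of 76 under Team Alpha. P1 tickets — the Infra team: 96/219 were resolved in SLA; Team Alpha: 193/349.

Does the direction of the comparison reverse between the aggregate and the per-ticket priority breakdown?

Yes

P0: the Infra team 26/94 = 27.7%, Team Alpha 142/410 = 34.6% → Team Alpha
P3: the Infra team 550/878 = 62.6%, Team Alpha 57/76 = 75.0% → Team Alpha
P1: the Infra team 96/219 = 43.8%, Team Alpha 193/349 = 55.3% → Team Alpha
Overall: the Infra team 672/1191 = 56.4%, Team Alpha 392/835 = 46.9% → the Infra team
Team Alpha wins each ticket group but the Infra team wins overall — the comparison reverses. Team Alpha's tickets skew toward P0, which has a lower base rate.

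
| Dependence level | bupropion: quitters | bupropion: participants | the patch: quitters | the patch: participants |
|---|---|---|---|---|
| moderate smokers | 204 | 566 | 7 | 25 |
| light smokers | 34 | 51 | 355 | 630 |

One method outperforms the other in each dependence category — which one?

bupropion

Moderate smokers: bupropion 204/566 = 36.0%, the patch 7/25 = 28.0% → bupropion
Light smokers: bupropion 34/51 = 66.7%, the patch 355/630 = 56.3% → bupropion
Bupropion has the higher rate in both groups.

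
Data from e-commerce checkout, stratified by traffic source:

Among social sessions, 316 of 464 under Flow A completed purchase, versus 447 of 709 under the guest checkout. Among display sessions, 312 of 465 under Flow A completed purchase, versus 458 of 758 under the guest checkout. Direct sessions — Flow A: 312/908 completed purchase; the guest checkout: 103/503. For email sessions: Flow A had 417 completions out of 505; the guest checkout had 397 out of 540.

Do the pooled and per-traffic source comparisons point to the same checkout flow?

Social: Flow A 316/464 = 68.1%, the guest checkout 447/709 = 63.0% → Flow A
Display: Flow A 312/465 = 67.1%, the guest checkout 458/758 = 60.4% → Flow A
Direct: Flow A 312/908 = 34.4%, the guest checkout 103/503 = 20.5% → Flow A
Email: Flow A 417/505 = 82.6%, the guest checkout 397/540 = 73.5% → Flow A
Overall: Flow A 1357/2342 = 57.9%, the guest checkout 1405/2510 = 56.0% → Flow A
Flow A wins overall and in every traffic group — no reversal.

Yes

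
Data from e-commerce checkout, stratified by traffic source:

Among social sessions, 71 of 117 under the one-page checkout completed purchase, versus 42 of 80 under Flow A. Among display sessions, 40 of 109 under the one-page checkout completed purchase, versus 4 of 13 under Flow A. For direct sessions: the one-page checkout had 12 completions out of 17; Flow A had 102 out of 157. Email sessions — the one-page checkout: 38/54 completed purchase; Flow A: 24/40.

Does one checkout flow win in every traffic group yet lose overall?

Yes

Social: the one-page checkout 71/117 = 60.7%, Flow A 42/80 = 52.5% → the one-page checkout
Display: the one-page checkout 40/109 = 36.7%, Flow A 4/13 = 30.8% → the one-page checkout
Direct: the one-page checkout 12/17 = 70.6%, Flow A 102/157 = 65.0% → the one-page checkout
Email: the one-page checkout 38/54 = 70.4%, Flow A 24/40 = 60.0% → the one-page checkout
Overall: the one-page checkout 161/297 = 54.2%, Flow A 172/290 = 59.3% → Flow A
The one-page checkout wins each traffic group but Flow A wins overall — the comparison reverses. The one-page checkout's sessions skew toward display, which has a lower base rate.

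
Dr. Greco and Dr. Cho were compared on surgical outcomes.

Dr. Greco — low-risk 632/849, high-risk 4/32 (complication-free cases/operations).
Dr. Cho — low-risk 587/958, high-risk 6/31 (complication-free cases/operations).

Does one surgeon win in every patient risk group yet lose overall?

Low-risk: Dr. Greco 632/849 = 74.4%, Dr. Cho 587/958 = 61.3% → Dr. Greco
High-risk: Dr. Greco 4/32 = 12.5%, Dr. Cho 6/31 = 19.4% → Dr. Cho
Overall: Dr. Greco 636/881 = 72.2%, Dr. Cho 593/989 = 60.0% → Dr. Greco
Neither sweeps: Dr. Greco wins 1 of 2 groups, Dr. Cho wins 1. Dr. Greco wins overall but not every group — no Simpson reversal.

No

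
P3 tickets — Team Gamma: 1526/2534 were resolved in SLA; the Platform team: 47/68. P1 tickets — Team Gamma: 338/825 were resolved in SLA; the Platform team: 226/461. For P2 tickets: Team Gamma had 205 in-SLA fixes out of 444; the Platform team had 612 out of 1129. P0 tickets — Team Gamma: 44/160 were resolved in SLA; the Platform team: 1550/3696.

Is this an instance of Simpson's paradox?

Yes

P3: Team Gamma 1526/2534 = 60.2%, the Platform team 47/68 = 69.1% → the Platform team
P1: Team Gamma 338/825 = 41.0%, the Platform team 226/461 = 49.0% → the Platform team
P2: Team Gamma 205/444 = 46.2%, the Platform team 612/1129 = 54.2% → the Platform team
P0: Team Gamma 44/160 = 27.5%, the Platform team 1550/3696 = 41.9% → the Platform team
Overall: Team Gamma 2113/3963 = 53.3%, the Platform team 2435/5354 = 45.5% → Team Gamma
The Platform team wins each ticket group but Team Gamma wins overall — the comparison reverses. The Platform team's tickets skew toward P0, which has a lower base rate.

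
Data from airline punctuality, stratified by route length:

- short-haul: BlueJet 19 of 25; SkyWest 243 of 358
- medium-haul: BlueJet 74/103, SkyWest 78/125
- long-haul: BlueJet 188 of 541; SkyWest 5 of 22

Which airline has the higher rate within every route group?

Short-haul: BlueJet 19/25 = 76.0%, SkyWest 243/358 = 67.9% → BlueJet
Medium-haul: BlueJet 74/103 = 71.8%, SkyWest 78/125 = 62.4% → BlueJet
Long-haul: BlueJet 188/541 = 34.8%, SkyWest 5/22 = 22.7% → BlueJet
BlueJet has the higher rate in all 3 groups.

BlueJet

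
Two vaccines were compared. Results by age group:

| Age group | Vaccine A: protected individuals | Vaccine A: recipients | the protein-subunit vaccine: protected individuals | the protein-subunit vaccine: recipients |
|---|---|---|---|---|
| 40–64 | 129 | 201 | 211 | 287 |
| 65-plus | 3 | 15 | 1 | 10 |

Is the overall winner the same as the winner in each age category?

40–64: Vaccine A 129/201 = 64.2%, the protein-subunit vaccine 211/287 = 73.5% → the protein-subunit vaccine
65-plus: Vaccine A 3/15 = 20.0%, the protein-subunit vaccine 1/10 = 10.0% → Vaccine A
Overall: Vaccine A 132/216 = 61.1%, the protein-subunit vaccine 212/297 = 71.4% → the protein-subunit vaccine
Neither sweeps: Vaccine A wins 1 of 2 groups, the protein-subunit vaccine wins 1. The protein-subunit vaccine wins overall but not every group — no Simpson reversal.

No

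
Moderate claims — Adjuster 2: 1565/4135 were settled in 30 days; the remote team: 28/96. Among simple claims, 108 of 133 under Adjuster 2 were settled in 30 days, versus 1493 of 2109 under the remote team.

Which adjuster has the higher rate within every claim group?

Moderate: Adjuster 2 1565/4135 = 37.8%, the remote team 28/96 = 29.2% → Adjuster 2
Simple: Adjuster 2 108/133 = 81.2%, the remote team 1493/2109 = 70.8% → Adjuster 2
Adjuster 2 has the higher rate in both groups.

Adjuster 2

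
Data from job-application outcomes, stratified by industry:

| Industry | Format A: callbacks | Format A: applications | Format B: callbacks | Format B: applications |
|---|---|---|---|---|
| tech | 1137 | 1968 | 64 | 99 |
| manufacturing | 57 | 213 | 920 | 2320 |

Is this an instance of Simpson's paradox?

Yes

Tech: Format A 1137/1968 = 57.8%, Format B 64/99 = 64.6% → Format B
Manufacturing: Format A 57/213 = 26.8%, Format B 920/2320 = 39.7% → Format B
Overall: Format A 1194/2181 = 54.7%, Format B 984/2419 = 40.7% → Format A
Format B wins each industry group but Format A wins overall — the comparison reverses. Format B's applications skew toward manufacturing, which has a lower base rate.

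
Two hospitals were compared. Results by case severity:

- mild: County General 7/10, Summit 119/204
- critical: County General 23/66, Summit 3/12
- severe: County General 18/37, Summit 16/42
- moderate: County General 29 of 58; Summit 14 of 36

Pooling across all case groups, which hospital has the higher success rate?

Summit

Mild: County General 7/10 = 70.0%, Summit 119/204 = 58.3% → County General
Critical: County General 23/66 = 34.8%, Summit 3/12 = 25.0% → County General
Severe: County General 18/37 = 48.6%, Summit 16/42 = 38.1% → County General
Moderate: County General 29/58 = 50.0%, Summit 14/36 = 38.9% → County General
Overall: County General 77/171 = 45.0%, Summit 152/294 = 51.7% → Summit
(County General wins every case group but Summit wins overall — County General's patients skew toward the low-rate critical group.)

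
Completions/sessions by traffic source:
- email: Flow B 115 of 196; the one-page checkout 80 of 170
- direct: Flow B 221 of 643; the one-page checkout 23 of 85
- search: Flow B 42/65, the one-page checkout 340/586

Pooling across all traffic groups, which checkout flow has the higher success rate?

the one-page checkout

Email: Flow B 115/196 = 58.7%, the one-page checkout 80/170 = 47.1% → Flow B
Direct: Flow B 221/643 = 34.4%, the one-page checkout 23/85 = 27.1% → Flow B
Search: Flow B 42/65 = 64.6%, the one-page checkout 340/586 = 58.0% → Flow B
Overall: Flow B 378/904 = 41.8%, the one-page checkout 443/841 = 52.7% → the one-page checkout
(Flow B wins every traffic group but the one-page checkout wins overall — Flow B's sessions skew toward the low-rate direct group.)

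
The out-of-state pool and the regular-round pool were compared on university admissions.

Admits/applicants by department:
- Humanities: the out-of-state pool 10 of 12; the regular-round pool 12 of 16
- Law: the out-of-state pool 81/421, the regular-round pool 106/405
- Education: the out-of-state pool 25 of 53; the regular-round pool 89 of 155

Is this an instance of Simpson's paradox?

Humanities: the out-of-state pool 10/12 = 83.3%, the regular-round pool 12/16 = 75.0% → the out-of-state pool
Law: the out-of-state pool 81/421 = 19.2%, the regular-round pool 106/405 = 26.2% → the regular-round pool
Education: the out-of-state pool 25/53 = 47.2%, the regular-round pool 89/155 = 57.4% → the regular-round pool
Overall: the out-of-state pool 116/486 = 23.9%, the regular-round pool 207/576 = 35.9% → the regular-round pool
Neither sweeps: the out-of-state pool wins 1 of 3 groups, the regular-round pool wins 2. The regular-round pool wins overall but not every group — no Simpson reversal.

No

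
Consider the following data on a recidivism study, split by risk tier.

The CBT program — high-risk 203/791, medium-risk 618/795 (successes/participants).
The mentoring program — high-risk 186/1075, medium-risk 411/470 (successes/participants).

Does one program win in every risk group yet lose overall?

No

High-risk: the CBT program 203/791 = 25.7%, the mentoring program 186/1075 = 17.3% → the CBT program
Medium-risk: the CBT program 618/795 = 77.7%, the mentoring program 411/470 = 87.4% → the mentoring program
Overall: the CBT program 821/1586 = 51.8%, the mentoring program 597/1545 = 38.6% → the CBT program
Neither sweeps: the CBT program wins 1 of 2 groups, the mentoring program wins 1. The CBT program wins overall but not every group — no Simpson reversal.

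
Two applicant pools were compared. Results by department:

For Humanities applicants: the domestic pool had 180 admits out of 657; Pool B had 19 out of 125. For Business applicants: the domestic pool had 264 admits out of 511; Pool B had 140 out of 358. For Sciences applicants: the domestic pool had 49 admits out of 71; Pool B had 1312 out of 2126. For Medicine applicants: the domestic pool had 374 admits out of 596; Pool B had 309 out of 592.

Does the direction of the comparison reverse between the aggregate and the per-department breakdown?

Humanities: the domestic pool 180/657 = 27.4%, Pool B 19/125 = 15.2% → the domestic pool
Business: the domestic pool 264/511 = 51.7%, Pool B 140/358 = 39.1% → the domestic pool
Sciences: the domestic pool 49/71 = 69.0%, Pool B 1312/2126 = 61.7% → the domestic pool
Medicine: the domestic pool 374/596 = 62.8%, Pool B 309/592 = 52.2% → the domestic pool
Overall: the domestic pool 867/1835 = 47.2%, Pool B 1780/3201 = 55.6% → Pool B
The domestic pool wins each department group but Pool B wins overall — the comparison reverses. The domestic pool's applicants skew toward Humanities, which has a lower base rate.

Yes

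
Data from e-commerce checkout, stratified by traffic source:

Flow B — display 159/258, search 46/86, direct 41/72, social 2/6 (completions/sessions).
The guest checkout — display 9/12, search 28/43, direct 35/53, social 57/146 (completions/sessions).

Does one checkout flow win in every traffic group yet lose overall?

Yes

Display: Flow B 159/258 = 61.6%, the guest checkout 9/12 = 75.0% → the guest checkout
Search: Flow B 46/86 = 53.5%, the guest checkout 28/43 = 65.1% → the guest checkout
Direct: Flow B 41/72 = 56.9%, the guest checkout 35/53 = 66.0% → the guest checkout
Social: Flow B 2/6 = 33.3%, the guest checkout 57/146 = 39.0% → the guest checkout
Overall: Flow B 248/422 = 58.8%, the guest checkout 129/254 = 50.8% → Flow B
The guest checkout wins each traffic group but Flow B wins overall — the comparison reverses. The guest checkout's sessions skew toward social, which has a lower base rate.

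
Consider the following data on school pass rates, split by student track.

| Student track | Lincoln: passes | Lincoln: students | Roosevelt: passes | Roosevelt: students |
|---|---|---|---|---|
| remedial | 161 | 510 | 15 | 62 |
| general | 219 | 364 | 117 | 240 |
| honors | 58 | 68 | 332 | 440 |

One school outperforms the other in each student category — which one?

Remedial: Lincoln 161/510 = 31.6%, Roosevelt 15/62 = 24.2% → Lincoln
General: Lincoln 219/364 = 60.2%, Roosevelt 117/240 = 48.8% → Lincoln
Honors: Lincoln 58/68 = 85.3%, Roosevelt 332/440 = 75.5% → Lincoln
Lincoln has the higher rate in all 3 groups.

Lincoln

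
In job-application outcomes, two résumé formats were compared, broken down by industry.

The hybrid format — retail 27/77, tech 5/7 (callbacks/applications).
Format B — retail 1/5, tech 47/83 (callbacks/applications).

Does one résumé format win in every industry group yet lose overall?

Retail: the hybrid format 27/77 = 35.1%, Format B 1/5 = 20.0% → the hybrid format
Tech: the hybrid format 5/7 = 71.4%, Format B 47/83 = 56.6% → the hybrid format
Overall: the hybrid format 32/84 = 38.1%, Format B 48/88 = 54.5% → Format B
The hybrid format wins each industry group but Format B wins overall — the comparison reverses. The hybrid format's applications skew toward retail, which has a lower base rate.

Yes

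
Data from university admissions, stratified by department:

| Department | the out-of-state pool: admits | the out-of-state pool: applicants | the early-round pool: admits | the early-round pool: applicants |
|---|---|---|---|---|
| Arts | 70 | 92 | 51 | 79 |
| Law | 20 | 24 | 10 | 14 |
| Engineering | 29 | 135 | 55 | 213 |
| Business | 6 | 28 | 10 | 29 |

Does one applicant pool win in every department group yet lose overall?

No

Arts: the out-of-state pool 70/92 = 76.1%, the early-round pool 51/79 = 64.6% → the out-of-state pool
Law: the out-of-state pool 20/24 = 83.3%, the early-round pool 10/14 = 71.4% → the out-of-state pool
Engineering: the out-of-state pool 29/135 = 21.5%, the early-round pool 55/213 = 25.8% → the early-round pool
Business: the out-of-state pool 6/28 = 21.4%, the early-round pool 10/29 = 34.5% → the early-round pool
Overall: the out-of-state pool 125/279 = 44.8%, the early-round pool 126/335 = 37.6% → the out-of-state pool
Neither sweeps: the out-of-state pool wins 2 of 4 groups, the early-round pool wins 2. The out-of-state pool wins overall but not every group — no Simpson reversal.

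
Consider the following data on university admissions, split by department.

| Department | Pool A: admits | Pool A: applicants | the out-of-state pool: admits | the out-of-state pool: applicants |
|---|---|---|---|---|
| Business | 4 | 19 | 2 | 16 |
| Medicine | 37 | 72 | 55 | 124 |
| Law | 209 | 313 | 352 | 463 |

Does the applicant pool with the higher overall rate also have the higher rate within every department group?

Business: Pool A 4/19 = 21.1%, the out-of-state pool 2/16 = 12.5% → Pool A
Medicine: Pool A 37/72 = 51.4%, the out-of-state pool 55/124 = 44.4% → Pool A
Law: Pool A 209/313 = 66.8%, the out-of-state pool 352/463 = 76.0% → the out-of-state pool
Overall: Pool A 250/404 = 61.9%, the out-of-state pool 409/603 = 67.8% → the out-of-state pool
Neither sweeps: Pool A wins 2 of 3 groups, the out-of-state pool wins 1. The out-of-state pool wins overall but not every group — no Simpson reversal.

No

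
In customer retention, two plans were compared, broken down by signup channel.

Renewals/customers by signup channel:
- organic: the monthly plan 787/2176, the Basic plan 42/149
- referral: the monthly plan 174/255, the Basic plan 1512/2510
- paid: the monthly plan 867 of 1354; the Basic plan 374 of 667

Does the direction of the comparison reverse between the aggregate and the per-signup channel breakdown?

Organic: the monthly plan 787/2176 = 36.2%, the Basic plan 42/149 = 28.2% → the monthly plan
Referral: the monthly plan 174/255 = 68.2%, the Basic plan 1512/2510 = 60.2% → the monthly plan
Paid: the monthly plan 867/1354 = 64.0%, the Basic plan 374/667 = 56.1% → the monthly plan
Overall: the monthly plan 1828/3785 = 48.3%, the Basic plan 1928/3326 = 58.0% → the Basic plan
The monthly plan wins each signup group but the Basic plan wins overall — the comparison reverses. The monthly plan's customers skew toward organic, which has a lower base rate.

Yes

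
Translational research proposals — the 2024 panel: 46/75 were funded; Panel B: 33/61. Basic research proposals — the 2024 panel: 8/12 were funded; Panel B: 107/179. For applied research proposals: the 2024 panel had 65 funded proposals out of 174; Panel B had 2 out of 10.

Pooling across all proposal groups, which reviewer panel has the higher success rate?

Panel B

Translational research: the 2024 panel 46/75 = 61.3%, Panel B 33/61 = 54.1% → the 2024 panel
Basic research: the 2024 panel 8/12 = 66.7%, Panel B 107/179 = 59.8% → the 2024 panel
Applied research: the 2024 panel 65/174 = 37.4%, Panel B 2/10 = 20.0% → the 2024 panel
Overall: the 2024 panel 119/261 = 45.6%, Panel B 142/250 = 56.8% → Panel B
(The 2024 panel wins every proposal group but Panel B wins overall — the 2024 panel's proposals skew toward the low-rate applied research group.)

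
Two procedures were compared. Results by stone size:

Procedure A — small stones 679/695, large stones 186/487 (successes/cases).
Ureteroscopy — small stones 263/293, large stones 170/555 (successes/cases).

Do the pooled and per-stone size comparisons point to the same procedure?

Yes

Small stones: Procedure A 679/695 = 97.7%, ureteroscopy 263/293 = 89.8% → Procedure A
Large stones: Procedure A 186/487 = 38.2%, ureteroscopy 170/555 = 30.6% → Procedure A
Overall: Procedure A 865/1182 = 73.2%, ureteroscopy 433/848 = 51.1% → Procedure A
Procedure A wins overall and in every stone group — no reversal.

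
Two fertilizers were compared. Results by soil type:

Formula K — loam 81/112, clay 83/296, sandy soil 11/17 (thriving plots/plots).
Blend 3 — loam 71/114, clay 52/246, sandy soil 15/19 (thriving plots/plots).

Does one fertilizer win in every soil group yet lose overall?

No

Loam: Formula K 81/112 = 72.3%, Blend 3 71/114 = 62.3% → Formula K
Clay: Formula K 83/296 = 28.0%, Blend 3 52/246 = 21.1% → Formula K
Sandy soil: Formula K 11/17 = 64.7%, Blend 3 15/19 = 78.9% → Blend 3
Overall: Formula K 175/425 = 41.2%, Blend 3 138/379 = 36.4% → Formula K
Neither sweeps: Formula K wins 2 of 3 groups, Blend 3 wins 1. Formula K wins overall but not every group — no Simpson reversal.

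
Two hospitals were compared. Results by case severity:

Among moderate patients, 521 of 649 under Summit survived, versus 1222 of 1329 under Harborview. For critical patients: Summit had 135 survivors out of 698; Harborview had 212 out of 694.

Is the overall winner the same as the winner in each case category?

Moderate: Summit 521/649 = 80.3%, Harborview 1222/1329 = 91.9% → Harborview
Critical: Summit 135/698 = 19.3%, Harborview 212/694 = 30.5% → Harborview
Overall: Summit 656/1347 = 48.7%, Harborview 1434/2023 = 70.9% → Harborview
Harborview wins overall and in every case group — no reversal.

Yes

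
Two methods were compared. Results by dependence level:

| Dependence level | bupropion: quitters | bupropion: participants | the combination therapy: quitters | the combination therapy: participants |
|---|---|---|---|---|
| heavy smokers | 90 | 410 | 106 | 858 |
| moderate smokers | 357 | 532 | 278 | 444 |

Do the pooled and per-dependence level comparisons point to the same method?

Heavy smokers: bupropion 90/410 = 22.0%, the combination therapy 106/858 = 12.4% → bupropion
Moderate smokers: bupropion 357/532 = 67.1%, the combination therapy 278/444 = 62.6% → bupropion
Overall: bupropion 447/942 = 47.5%, the combination therapy 384/1302 = 29.5% → bupropion
Bupropion wins overall and in every dependence group — no reversal.

Yes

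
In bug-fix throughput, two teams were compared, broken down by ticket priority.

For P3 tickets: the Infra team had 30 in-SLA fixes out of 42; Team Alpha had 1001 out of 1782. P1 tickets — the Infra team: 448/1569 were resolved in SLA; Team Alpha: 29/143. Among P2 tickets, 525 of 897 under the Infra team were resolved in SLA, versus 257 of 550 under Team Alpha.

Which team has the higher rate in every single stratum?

P3: the Infra team 30/42 = 71.4%, Team Alpha 1001/1782 = 56.2% → the Infra team
P1: the Infra team 448/1569 = 28.6%, Team Alpha 29/143 = 20.3% → the Infra team
P2: the Infra team 525/897 = 58.5%, Team Alpha 257/550 = 46.7% → the Infra team
The Infra team has the higher rate in all 3 groups.

the Infra team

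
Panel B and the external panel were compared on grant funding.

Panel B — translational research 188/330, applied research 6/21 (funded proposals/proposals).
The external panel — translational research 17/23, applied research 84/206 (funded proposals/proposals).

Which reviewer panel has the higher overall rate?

Translational research: Panel B 188/330 = 57.0%, the external panel 17/23 = 73.9% → the external panel
Applied research: Panel B 6/21 = 28.6%, the external panel 84/206 = 40.8% → the external panel
Overall: Panel B 194/351 = 55.3%, the external panel 101/229 = 44.1% → Panel B
(The external panel wins every proposal group but Panel B wins overall — the external panel's proposals skew toward the low-rate applied research group.)

Panel B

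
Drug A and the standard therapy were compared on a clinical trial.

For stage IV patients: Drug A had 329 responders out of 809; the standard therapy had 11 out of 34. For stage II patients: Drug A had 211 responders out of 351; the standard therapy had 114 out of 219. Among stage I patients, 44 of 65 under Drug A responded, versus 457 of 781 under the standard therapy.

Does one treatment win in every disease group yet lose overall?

Stage IV: Drug A 329/809 = 40.7%, the standard therapy 11/34 = 32.4% → Drug A
Stage II: Drug A 211/351 = 60.1%, the standard therapy 114/219 = 52.1% → Drug A
Stage I: Drug A 44/65 = 67.7%, the standard therapy 457/781 = 58.5% → Drug A
Overall: Drug A 584/1225 = 47.7%, the standard therapy 582/1034 = 56.3% → the standard therapy
Drug A wins each disease group but the standard therapy wins overall — the comparison reverses. Drug A's patients skew toward stage IV, which has a lower base rate.

Yes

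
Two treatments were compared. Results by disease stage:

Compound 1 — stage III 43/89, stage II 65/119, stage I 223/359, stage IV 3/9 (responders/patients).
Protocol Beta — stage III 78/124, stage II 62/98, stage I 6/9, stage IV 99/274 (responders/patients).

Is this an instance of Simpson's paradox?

Stage III: Compound 1 43/89 = 48.3%, Protocol Beta 78/124 = 62.9% → Protocol Beta
Stage II: Compound 1 65/119 = 54.6%, Protocol Beta 62/98 = 63.3% → Protocol Beta
Stage I: Compound 1 223/359 = 62.1%, Protocol Beta 6/9 = 66.7% → Protocol Beta
Stage IV: Compound 1 3/9 = 33.3%, Protocol Beta 99/274 = 36.1% → Protocol Beta
Overall: Compound 1 334/576 = 58.0%, Protocol Beta 245/505 = 48.5% → Compound 1
Protocol Beta wins each disease group but Compound 1 wins overall — the comparison reverses. Protocol Beta's patients skew toward stage IV, which has a lower base rate.

Yes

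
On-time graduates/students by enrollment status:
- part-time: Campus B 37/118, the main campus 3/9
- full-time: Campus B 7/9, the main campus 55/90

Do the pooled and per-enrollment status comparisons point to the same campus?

No

Part-time: Campus B 37/118 = 31.4%, the main campus 3/9 = 33.3% → the main campus
Full-time: Campus B 7/9 = 77.8%, the main campus 55/90 = 61.1% → Campus B
Overall: Campus B 44/127 = 34.6%, the main campus 58/99 = 58.6% → the main campus
Neither sweeps: Campus B wins 1 of 2 groups, the main campus wins 1. The main campus wins overall but not every group — no Simpson reversal.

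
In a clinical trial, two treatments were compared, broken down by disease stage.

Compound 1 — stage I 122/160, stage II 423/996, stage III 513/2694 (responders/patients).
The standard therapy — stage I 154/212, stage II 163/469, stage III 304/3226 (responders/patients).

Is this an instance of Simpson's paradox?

No

Stage I: Compound 1 122/160 = 76.2%, the standard therapy 154/212 = 72.6% → Compound 1
Stage II: Compound 1 423/996 = 42.5%, the standard therapy 163/469 = 34.8% → Compound 1
Stage III: Compound 1 513/2694 = 19.0%, the standard therapy 304/3226 = 9.4% → Compound 1
Overall: Compound 1 1058/3850 = 27.5%, the standard therapy 621/3907 = 15.9% → Compound 1
Compound 1 wins overall and in every disease group — no reversal.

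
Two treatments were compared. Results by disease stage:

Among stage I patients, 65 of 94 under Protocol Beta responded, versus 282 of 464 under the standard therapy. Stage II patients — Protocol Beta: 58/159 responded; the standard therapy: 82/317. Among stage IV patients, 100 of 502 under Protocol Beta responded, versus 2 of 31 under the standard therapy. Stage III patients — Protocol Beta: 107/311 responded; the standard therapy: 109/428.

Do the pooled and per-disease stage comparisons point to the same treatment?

No

Stage I: Protocol Beta 65/94 = 69.1%, the standard therapy 282/464 = 60.8% → Protocol Beta
Stage II: Protocol Beta 58/159 = 36.5%, the standard therapy 82/317 = 25.9% → Protocol Beta
Stage IV: Protocol Beta 100/502 = 19.9%, the standard therapy 2/31 = 6.5% → Protocol Beta
Stage III: Protocol Beta 107/311 = 34.4%, the standard therapy 109/428 = 25.5% → Protocol Beta
Overall: Protocol Beta 330/1066 = 31.0%, the standard therapy 475/1240 = 38.3% → the standard therapy
Protocol Beta wins each disease group but the standard therapy wins overall — the comparison reverses. Protocol Beta's patients skew toward stage IV, which has a lower base rate.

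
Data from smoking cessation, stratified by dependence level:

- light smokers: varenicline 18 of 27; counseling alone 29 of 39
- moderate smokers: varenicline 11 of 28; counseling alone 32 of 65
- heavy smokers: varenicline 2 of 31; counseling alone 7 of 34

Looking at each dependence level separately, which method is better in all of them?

counseling alone

Light smokers: varenicline 18/27 = 66.7%, counseling alone 29/39 = 74.4% → counseling alone
Moderate smokers: varenicline 11/28 = 39.3%, counseling alone 32/65 = 49.2% → counseling alone
Heavy smokers: varenicline 2/31 = 6.5%, counseling alone 7/34 = 20.6% → counseling alone
Counseling alone has the higher rate in all 3 groups.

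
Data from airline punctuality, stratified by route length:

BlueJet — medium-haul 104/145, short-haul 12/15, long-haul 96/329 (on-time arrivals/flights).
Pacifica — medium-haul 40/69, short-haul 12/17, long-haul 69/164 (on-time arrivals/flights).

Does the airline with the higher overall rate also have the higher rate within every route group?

No

Medium-haul: BlueJet 104/145 = 71.7%, Pacifica 40/69 = 58.0% → BlueJet
Short-haul: BlueJet 12/15 = 80.0%, Pacifica 12/17 = 70.6% → BlueJet
Long-haul: BlueJet 96/329 = 29.2%, Pacifica 69/164 = 42.1% → Pacifica
Overall: BlueJet 212/489 = 43.4%, Pacifica 121/250 = 48.4% → Pacifica
Neither sweeps: BlueJet wins 2 of 3 groups, Pacifica wins 1. Pacifica wins overall but not every group — no Simpson reversal.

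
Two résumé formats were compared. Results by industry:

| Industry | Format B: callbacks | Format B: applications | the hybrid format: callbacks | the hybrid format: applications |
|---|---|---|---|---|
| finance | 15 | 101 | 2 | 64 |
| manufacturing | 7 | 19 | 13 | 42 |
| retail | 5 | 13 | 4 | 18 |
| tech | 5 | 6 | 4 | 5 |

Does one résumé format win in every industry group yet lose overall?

Finance: Format B 15/101 = 14.9%, the hybrid format 2/64 = 3.1% → Format B
Manufacturing: Format B 7/19 = 36.8%, the hybrid format 13/42 = 31.0% → Format B
Retail: Format B 5/13 = 38.5%, the hybrid format 4/18 = 22.2% → Format B
Tech: Format B 5/6 = 83.3%, the hybrid format 4/5 = 80.0% → Format B
Overall: Format B 32/139 = 23.0%, the hybrid format 23/129 = 17.8% → Format B
Format B wins overall and in every industry group — no reversal.

No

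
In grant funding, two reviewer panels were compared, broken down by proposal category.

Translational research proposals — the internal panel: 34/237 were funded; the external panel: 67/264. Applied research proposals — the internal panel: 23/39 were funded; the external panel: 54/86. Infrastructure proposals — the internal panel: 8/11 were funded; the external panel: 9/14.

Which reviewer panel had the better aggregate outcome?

the external panel

Translational research: the internal panel 34/237 = 14.3%, the external panel 67/264 = 25.4% → the external panel
Applied research: the internal panel 23/39 = 59.0%, the external panel 54/86 = 62.8% → the external panel
Infrastructure: the internal panel 8/11 = 72.7%, the external panel 9/14 = 64.3% → the internal panel
Overall: the internal panel 65/287 = 22.6%, the external panel 130/364 = 35.7% → the external panel
(Neither sweeps every proposal group, but the external panel has the higher pooled rate.)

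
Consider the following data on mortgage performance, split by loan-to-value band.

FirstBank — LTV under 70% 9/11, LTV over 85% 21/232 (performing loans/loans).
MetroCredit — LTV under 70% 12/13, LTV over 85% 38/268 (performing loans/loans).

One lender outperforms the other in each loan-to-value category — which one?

LTV under 70%: FirstBank 9/11 = 81.8%, MetroCredit 12/13 = 92.3% → MetroCredit
LTV over 85%: FirstBank 21/232 = 9.1%, MetroCredit 38/268 = 14.2% → MetroCredit
MetroCredit has the higher rate in both groups.

MetroCredit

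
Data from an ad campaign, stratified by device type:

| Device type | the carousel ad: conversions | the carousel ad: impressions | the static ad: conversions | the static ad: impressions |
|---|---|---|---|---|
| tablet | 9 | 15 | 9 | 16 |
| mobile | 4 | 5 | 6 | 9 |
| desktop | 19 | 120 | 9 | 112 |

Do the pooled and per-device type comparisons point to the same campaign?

Yes

Tablet: the carousel ad 9/15 = 60.0%, the static ad 9/16 = 56.2% → the carousel ad
Mobile: the carousel ad 4/5 = 80.0%, the static ad 6/9 = 66.7% → the carousel ad
Desktop: the carousel ad 19/120 = 15.8%, the static ad 9/112 = 8.0% → the carousel ad
Overall: the carousel ad 32/140 = 22.9%, the static ad 24/137 = 17.5% → the carousel ad
The carousel ad wins overall and in every device group — no reversal.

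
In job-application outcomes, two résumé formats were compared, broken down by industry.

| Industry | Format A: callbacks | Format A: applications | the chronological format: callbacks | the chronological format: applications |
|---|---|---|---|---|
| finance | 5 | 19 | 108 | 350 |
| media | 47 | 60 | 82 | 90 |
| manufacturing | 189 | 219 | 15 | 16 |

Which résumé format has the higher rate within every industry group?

Finance: Format A 5/19 = 26.3%, the chronological format 108/350 = 30.9% → the chronological format
Media: Format A 47/60 = 78.3%, the chronological format 82/90 = 91.1% → the chronological format
Manufacturing: Format A 189/219 = 86.3%, the chronological format 15/16 = 93.8% → the chronological format
The chronological format has the higher rate in all 3 groups.

the chronological format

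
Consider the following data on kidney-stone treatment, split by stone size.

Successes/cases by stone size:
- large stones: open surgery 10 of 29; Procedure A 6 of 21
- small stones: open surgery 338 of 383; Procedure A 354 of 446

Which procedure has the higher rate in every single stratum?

open surgery

Large stones: open surgery 10/29 = 34.5%, Procedure A 6/21 = 28.6% → open surgery
Small stones: open surgery 338/383 = 88.3%, Procedure A 354/446 = 79.4% → open surgery
Open surgery has the higher rate in both groups.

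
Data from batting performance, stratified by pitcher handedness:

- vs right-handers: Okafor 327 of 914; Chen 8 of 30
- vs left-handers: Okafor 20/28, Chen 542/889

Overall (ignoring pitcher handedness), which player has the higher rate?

Chen

Vs right-handers: Okafor 327/914 = 35.8%, Chen 8/30 = 26.7% → Okafor
Vs left-handers: Okafor 20/28 = 71.4%, Chen 542/889 = 61.0% → Okafor
Overall: Okafor 347/942 = 36.8%, Chen 550/919 = 59.8% → Chen
(Okafor wins every pitcher group but Chen wins overall — Okafor's at-bats skew toward the low-rate vs right-handers group.)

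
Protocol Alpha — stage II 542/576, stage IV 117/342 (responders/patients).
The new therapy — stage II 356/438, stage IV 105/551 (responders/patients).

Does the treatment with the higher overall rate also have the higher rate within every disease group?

Yes

Stage II: Protocol Alpha 542/576 = 94.1%, the new therapy 356/438 = 81.3% → Protocol Alpha
Stage IV: Protocol Alpha 117/342 = 34.2%, the new therapy 105/551 = 19.1% → Protocol Alpha
Overall: Protocol Alpha 659/918 = 71.8%, the new therapy 461/989 = 46.6% → Protocol Alpha
Protocol Alpha wins overall and in every disease group — no reversal.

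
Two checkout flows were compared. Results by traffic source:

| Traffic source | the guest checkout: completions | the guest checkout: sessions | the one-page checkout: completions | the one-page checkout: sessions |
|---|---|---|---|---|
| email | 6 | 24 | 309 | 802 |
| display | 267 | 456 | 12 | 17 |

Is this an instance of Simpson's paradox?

Yes

Email: the guest checkout 6/24 = 25.0%, the one-page checkout 309/802 = 38.5% → the one-page checkout
Display: the guest checkout 267/456 = 58.6%, the one-page checkout 12/17 = 70.6% → the one-page checkout
Overall: the guest checkout 273/480 = 56.9%, the one-page checkout 321/819 = 39.2% → the guest checkout
The one-page checkout wins each traffic group but the guest checkout wins overall — the comparison reverses. The one-page checkout's sessions skew toward email, which has a lower base rate.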